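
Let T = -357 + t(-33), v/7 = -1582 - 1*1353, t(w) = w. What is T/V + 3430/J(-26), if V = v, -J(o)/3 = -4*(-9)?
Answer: -7042723/221886 ≈ -31.740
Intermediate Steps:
v = -20545 (v = 7*(-1582 - 1*1353) = 7*(-1582 - 1353) = 7*(-2935) = -20545)
T = -390 (T = -357 - 33 = -390)
J(o) = -108 (J(o) = -(-12)*(-9) = -3*36 = -108)
V = -20545
T/V + 3430/J(-26) = -390/(-20545) + 3430/(-108) = -390*(-1/20545) + 3430*(-1/108) = 78/4109 - 1715/54 = -7042723/221886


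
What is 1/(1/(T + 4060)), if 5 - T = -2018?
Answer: 6083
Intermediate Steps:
T = 2023 (T = 5 - 1*(-2018) = 5 + 2018 = 2023)
1/(1/(T + 4060)) = 1/(1/(2023 + 4060)) = 1/(1/6083) = 6083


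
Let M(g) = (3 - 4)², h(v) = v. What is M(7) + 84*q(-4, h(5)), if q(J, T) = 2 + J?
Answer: -167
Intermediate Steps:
M(g) = 1 (M(g) = (-1)² = 1)
M(7) + 84*q(-4, h(5)) = 1 + 84*(2 - 4) = 1 + 84*(-2) = 1 - 168 = -167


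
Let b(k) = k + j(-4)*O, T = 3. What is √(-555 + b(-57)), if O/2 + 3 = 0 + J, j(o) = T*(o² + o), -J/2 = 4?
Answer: 6*I*√39 ≈ 37.47*I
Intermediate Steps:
J = -8 (J = -2*4 = -8)
j(o) = 3*o + 3*o² (j(o) = 3*(o² + o) = 3*(o + o²) = 3*o + 3*o²)
O = -22 (O = -6 + 2*(0 - 8) = -6 + 2*(-8) = -6 - 16 = -22)
b(k) = -792 + k (b(k) = k + (3*(-4)*(1 - 4))*(-22) = k + (3*(-4)*(-3))*(-22) = k + 36*(-22) = k - 792 = -792 + k)
√(-555 + b(-57)) = √(-555 + (-792 - 57)) = √(-555 - 849) = √(-1404) = 6*I*√39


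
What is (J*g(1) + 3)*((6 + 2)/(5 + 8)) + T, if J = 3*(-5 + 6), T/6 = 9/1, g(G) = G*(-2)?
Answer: 678/13 ≈ 52.154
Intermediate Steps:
g(G) = -2*G
T = 54 (T = 6*(9/1) = 6*(9*1) = 6*9 = 54)
J = 3 (J = 3*1 = 3)
(J*g(1) + 3)*((6 + 2)/(5 + 8)) + T = (3*(-2*1) + 3)*((6 + 2)/(5 + 8)) + 54 = (3*(-2) + 3)*(8/13) + 54 = (-6 + 3)*(8*(1/13)) + 54 = -3*8/13 + 54 = -24/13 + 54 = 678/13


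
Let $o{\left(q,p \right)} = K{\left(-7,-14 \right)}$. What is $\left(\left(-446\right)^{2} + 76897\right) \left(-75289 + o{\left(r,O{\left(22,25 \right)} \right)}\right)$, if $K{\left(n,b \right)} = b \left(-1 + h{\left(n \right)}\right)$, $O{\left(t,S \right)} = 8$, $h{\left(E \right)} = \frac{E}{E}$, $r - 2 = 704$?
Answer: $-20765684957$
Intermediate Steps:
$r = 706$ ($r = 2 + 704 = 706$)
$h{\left(E \right)} = 1$
$K{\left(n,b \right)} = 0$ ($K{\left(n,b \right)} = b \left(-1 + 1\right) = b 0 = 0$)
$o{\left(q,p \right)} = 0$
$\left(\left(-446\right)^{2} + 76897\right) \left(-75289 + o{\left(r,O{\left(22,25 \right)} \right)}\right) = \left(\left(-446\right)^{2} + 76897\right) \left(-75289 + 0\right) = \left(198916 + 76897\right) \left(-75289\right) = 275813 \left(-75289\right) = -20765684957$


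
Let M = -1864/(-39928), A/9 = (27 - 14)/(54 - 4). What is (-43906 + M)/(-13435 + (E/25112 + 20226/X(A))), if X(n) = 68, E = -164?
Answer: 11693680353519/3498989960900 ≈ 3.3420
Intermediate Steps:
A = 117/50 (A = 9*((27 - 14)/(54 - 4)) = 9*(13/50) = 117/50 ≈ 2.3400)
M = 233/4991 (M = -1864*(-1/39928) = 233/4991 ≈ 0.046684)
(-43906 + M)/(-13435 + (E/25112 + 20226/X(A))) = (-43906 + 233/4991)/(-13435 + (-164/25112 + 20226/68)) = -219134613/(4991*(-13435 + (-164*1/25112 + 20226*(1/68)))) = -219134613/(4991*(-13435 + (-41/6278 + 10113/34))) = -219134613/(4991*(-13435 + 15872005/53363)) = -219134613/(4991*(-701059900/53363)) = -219134613/4991*(-53363/701059900) = 11693680353519/3498989960900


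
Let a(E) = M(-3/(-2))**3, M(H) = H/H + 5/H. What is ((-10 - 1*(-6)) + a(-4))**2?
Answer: 4363921/729 ≈ 5986.2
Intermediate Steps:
M(H) = 1 + 5/H
a(E) = 2197/27 (a(E) = ((5 - 3/(-2))/((-3/(-2))))**3 = ((5 - 3*(-1/2))/((-3*(-1/2))))**3 = ((5 + 3/2)/(3/2))**3 = ((2/3)*(13/2))**3 = (13/3)**3 = 2197/27)
((-10 - 1*(-6)) + a(-4))**2 = ((-10 - 1*(-6)) + 2197/27)**2 = ((-10 + 6) + 2197/27)**2 = (-4 + 2197/27)**2 = (2089/27)**2 = 4363921/729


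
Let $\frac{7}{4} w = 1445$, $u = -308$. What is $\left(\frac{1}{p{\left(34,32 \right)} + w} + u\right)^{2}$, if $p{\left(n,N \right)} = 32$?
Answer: $\frac{3419633100625}{36048016} \approx 94863.0$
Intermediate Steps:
$w = \frac{5780}{7}$ ($w = \frac{4}{7} \cdot 1445 = \frac{5780}{7} \approx 825.71$)
$\left(\frac{1}{p{\left(34,32 \right)} + w} + u\right)^{2} = \left(\frac{1}{32 + \frac{5780}{7}} - 308\right)^{2} = \left(\frac{1}{\frac{6004}{7}} - 308\right)^{2} = \left(\frac{7}{6004} - 308\right)^{2} = \left(- \frac{1849225}{6004}\right)^{2} = \frac{3419633100625}{36048016}$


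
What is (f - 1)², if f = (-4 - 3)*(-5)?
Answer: 1156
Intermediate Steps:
f = 35 (f = -7*(-5) = 35)
(f - 1)² = (35 - 1)² = 34² = 1156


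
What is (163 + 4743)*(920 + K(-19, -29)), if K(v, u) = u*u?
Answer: 8639466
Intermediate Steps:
K(v, u) = u²
(163 + 4743)*(920 + K(-19, -29)) = (163 + 4743)*(920 + (-29)²) = 4906*(920 + 841) = 4906*1761 = 8639466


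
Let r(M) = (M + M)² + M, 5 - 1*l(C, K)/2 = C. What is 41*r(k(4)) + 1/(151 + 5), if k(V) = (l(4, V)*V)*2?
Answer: 6651841/156 ≈ 42640.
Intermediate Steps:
l(C, K) = 10 - 2*C
k(V) = 4*V (k(V) = ((10 - 2*4)*V)*2 = ((10 - 8)*V)*2 = (2*V)*2 = 4*V)
r(M) = M + 4*M² (r(M) = (2*M)² + M = 4*M² + M = M + 4*M²)
41*r(k(4)) + 1/(151 + 5) = 41*((4*4)*(1 + 4*(4*4))) + 1/(151 + 5) = 41*(16*(1 + 4*16)) + 1/156 = 41*(16*(1 + 64)) + 1/156 = 41*(16*65) + 1/156 = 41*1040 + 1/156 = 42640 + 1/156 = 6651841/156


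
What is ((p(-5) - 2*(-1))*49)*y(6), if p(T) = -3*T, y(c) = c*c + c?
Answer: 34986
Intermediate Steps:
y(c) = c + c² (y(c) = c² + c = c + c²)
((p(-5) - 2*(-1))*49)*y(6) = ((-3*(-5) - 2*(-1))*49)*(6*(1 + 6)) = ((15 + 2)*49)*(6*7) = (17*49)*42 = 833*42 = 34986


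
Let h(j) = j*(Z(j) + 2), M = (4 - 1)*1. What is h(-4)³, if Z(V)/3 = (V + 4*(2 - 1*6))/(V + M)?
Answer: -15252992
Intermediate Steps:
M = 3 (M = 3*1 = 3)
Z(V) = 3*(-16 + V)/(3 + V) (Z(V) = 3*((V + 4*(2 - 1*6))/(V + 3)) = 3*((V + 4*(2 - 6))/(3 + V)) = 3*((V + 4*(-4))/(3 + V)) = 3*((V - 16)/(3 + V)) = 3*((-16 + V)/(3 + V)) = 3*(-16 + V)/(3 + V))
h(j) = j*(2 + 3*(-16 + j)/(3 + j)) (h(j) = j*(3*(-16 + j)/(3 + j) + 2) = j*(2 + 3*(-16 + j)/(3 + j)))
h(-4)³ = (-4*(-42 + 5*(-4))/(3 - 4))³ = (-4*(-42 - 20)/(-1))³ = (-4*(-1)*(-62))³ = (-248)³ = -15252992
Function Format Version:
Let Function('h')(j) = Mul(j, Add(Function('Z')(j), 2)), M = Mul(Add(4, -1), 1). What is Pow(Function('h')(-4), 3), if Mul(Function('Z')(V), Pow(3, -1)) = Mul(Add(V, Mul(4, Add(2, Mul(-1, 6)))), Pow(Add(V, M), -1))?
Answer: -15252992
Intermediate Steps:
M = 3 (M = Mul(3, 1) = 3)
Function('Z')(V) = Mul(3, Pow(Add(3, V), -1), Add(-16, V)) (Function('Z')(V) = Mul(3, Mul(Add(V, Mul(4, Add(2, Mul(-1, 6)))), Pow(Add(V, 3), -1))) = Mul(3, Mul(Add(V, Mul(4, Add(2, -6))), Pow(Add(3, V), -1))) = Mul(3, Mul(Add(V, Mul(4, -4)), Pow(Add(3, V), -1))) = Mul(3, Mul(Add(V, -16), Pow(Add(3, V), -1))) = Mul(3, Mul(Add(-16, V), Pow(Add(3, V), -1))) = Mul(3, Mul(Pow(Add(3, V), -1), Add(-16, V))) = Mul(3, Pow(Add(3, V), -1), Add(-16, V)))
Function('h')(j) = Mul(j, Add(2, Mul(3, Pow(Add(3, j), -1), Add(-16, j)))) (Function('h')(j) = Mul(j, Add(Mul(3, Pow(Add(3, j), -1), Add(-16, j)), 2)) = Mul(j, Add(2, Mul(3, Pow(Add(3, j), -1), Add(-16, j)))))
Pow(Function('h')(-4), 3) = Pow(Mul(-4, Pow(Add(3, -4), -1), Add(-42, Mul(5, -4))), 3) = Pow(Mul(-4, Pow(-1, -1), Add(-42, -20)), 3) = Pow(Mul(-4, -1, -62), 3) = Pow(-248, 3) = -15252992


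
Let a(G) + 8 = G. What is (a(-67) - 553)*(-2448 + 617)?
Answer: 1149868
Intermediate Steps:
a(G) = -8 + G
(a(-67) - 553)*(-2448 + 617) = ((-8 - 67) - 553)*(-2448 + 617) = (-75 - 553)*(-1831) = -628*(-1831) = 1149868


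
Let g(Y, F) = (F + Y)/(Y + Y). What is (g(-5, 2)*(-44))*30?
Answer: -396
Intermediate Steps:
g(Y, F) = (F + Y)/(2*Y) (g(Y, F) = (F + Y)/((2*Y)) = (F + Y)*(1/(2*Y)) = (F + Y)/(2*Y))
(g(-5, 2)*(-44))*30 = (((1/2)*(2 - 5)/(-5))*(-44))*30 = (((1/2)*(-1/5)*(-3))*(-44))*30 = ((3/10)*(-44))*30 = -66/5*30 = -396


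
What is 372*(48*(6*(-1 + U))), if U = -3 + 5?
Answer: 107136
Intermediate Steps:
U = 2
372*(48*(6*(-1 + U))) = 372*(48*(6*(-1 + 2))) = 372*(48*(6*1)) = 372*(48*6) = 372*288 = 107136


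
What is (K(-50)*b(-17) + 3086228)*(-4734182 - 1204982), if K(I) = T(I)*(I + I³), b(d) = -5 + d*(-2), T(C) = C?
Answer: -1095233678623392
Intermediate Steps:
b(d) = -5 - 2*d
K(I) = I*(I + I³)
(K(-50)*b(-17) + 3086228)*(-4734182 - 1204982) = (((-50)² + (-50)⁴)*(-5 - 2*(-17)) + 3086228)*(-4734182 - 1204982) = ((2500 + 6250000)*(-5 + 34) + 3086228)*(-5939164) = (6252500*29 + 3086228)*(-5939164) = (181322500 + 3086228)*(-5939164) = 184408728*(-5939164) = -1095233678623392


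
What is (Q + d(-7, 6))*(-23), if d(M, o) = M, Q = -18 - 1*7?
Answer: 736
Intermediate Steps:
Q = -25 (Q = -18 - 7 = -25)
(Q + d(-7, 6))*(-23) = (-25 - 7)*(-23) = -32*(-23) = 736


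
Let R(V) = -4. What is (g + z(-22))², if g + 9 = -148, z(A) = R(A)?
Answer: 25921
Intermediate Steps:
z(A) = -4
g = -157 (g = -9 - 148 = -157)
(g + z(-22))² = (-157 - 4)² = (-161)² = 25921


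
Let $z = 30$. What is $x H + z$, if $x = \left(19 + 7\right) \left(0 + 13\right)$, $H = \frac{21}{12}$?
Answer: $\frac{1243}{2} \approx 621.5$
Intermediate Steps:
$H = \frac{7}{4}$ ($H = 21 \cdot \frac{1}{12} = \frac{7}{4} \approx 1.75$)
$x = 338$ ($x = 26 \cdot 13 = 338$)
$x H + z = 338 \cdot \frac{7}{4} + 30 = \frac{1183}{2} + 30 = \frac{1243}{2}$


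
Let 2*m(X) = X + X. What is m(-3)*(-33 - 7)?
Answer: 120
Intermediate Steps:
m(X) = X (m(X) = (X + X)/2 = (2*X)/2 = X)
m(-3)*(-33 - 7) = -3*(-33 - 7) = -3*(-40) = 120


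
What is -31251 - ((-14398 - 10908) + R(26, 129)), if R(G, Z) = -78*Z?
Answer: 4117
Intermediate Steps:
-31251 - ((-14398 - 10908) + R(26, 129)) = -31251 - ((-14398 - 10908) - 78*129) = -31251 - (-25306 - 10062) = -31251 - 1*(-35368) = -31251 + 35368 = 4117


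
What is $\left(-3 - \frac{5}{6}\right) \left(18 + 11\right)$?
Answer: $- \frac{667}{6} \approx -111.17$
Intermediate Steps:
$\left(-3 - \frac{5}{6}\right) \left(18 + 11\right) = \left(-3 - \frac{5}{6}\right) 29 = \left(- \frac{23}{6}\right) 29 = - \frac{667}{6}$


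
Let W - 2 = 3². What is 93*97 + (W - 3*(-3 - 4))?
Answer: 9053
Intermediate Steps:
W = 11 (W = 2 + 3² = 2 + 9 = 11)
93*97 + (W - 3*(-3 - 4)) = 93*97 + (11 - 3*(-3 - 4)) = 9021 + (11 - 3*(-7)) = 9021 + (11 + 21) = 9021 + 32 = 9053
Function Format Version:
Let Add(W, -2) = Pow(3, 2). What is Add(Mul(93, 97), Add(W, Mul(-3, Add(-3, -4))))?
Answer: 9053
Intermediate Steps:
W = 11 (W = Add(2, Pow(3, 2)) = Add(2, 9) = 11)
Add(Mul(93, 97), Add(W, Mul(-3, Add(-3, -4)))) = Add(Mul(93, 97), Add(11, Mul(-3, Add(-3, -4)))) = Add(9021, Add(11, Mul(-3, -7))) = Add(9021, Add(11, 21)) = Add(9021, 32) = 9053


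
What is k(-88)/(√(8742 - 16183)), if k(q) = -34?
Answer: 34*I*√7441/7441 ≈ 0.39415*I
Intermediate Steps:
k(-88)/(√(8742 - 16183)) = -34/√(8742 - 16183) = -34*(-I*√7441/7441) = -(-34)*I*√7441/7441 = 34*I*√7441/7441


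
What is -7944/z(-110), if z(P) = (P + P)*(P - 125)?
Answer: -1986/12925 ≈ -0.15366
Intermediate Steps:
z(P) = 2*P*(-125 + P) (z(P) = (2*P)*(-125 + P) = 2*P*(-125 + P))
-7944/z(-110) = -7944*(-1/(220*(-125 - 110))) = -7944/(2*(-110)*(-235)) = -7944/51700 = -7944*1/51700 = -1986/12925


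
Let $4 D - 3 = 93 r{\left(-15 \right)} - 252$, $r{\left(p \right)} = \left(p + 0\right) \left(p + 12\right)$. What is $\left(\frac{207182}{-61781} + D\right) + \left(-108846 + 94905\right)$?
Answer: $- \frac{800703599}{61781} \approx -12960.0$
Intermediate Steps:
$r{\left(p \right)} = p \left(12 + p\right)$
$D = 984$ ($D = \frac{3}{4} + \frac{93 \left(- 15 \left(12 - 15\right)\right) - 252}{4} = \frac{3}{4} + \frac{93 \left(\left(-15\right) \left(-3\right)\right) - 252}{4} = \frac{3}{4} + \frac{93 \cdot 45 - 252}{4} = \frac{3}{4} + \frac{4185 - 252}{4} = \frac{3}{4} + \frac{1}{4} \cdot 3933 = \frac{3}{4} + \frac{3933}{4} = 984$)
$\left(\frac{207182}{-61781} + D\right) + \left(-108846 + 94905\right) = \left(\frac{207182}{-61781} + 984\right) + \left(-108846 + 94905\right) = \left(207182 \left(- \frac{1}{61781}\right) + 984\right) - 13941 = \left(- \frac{207182}{61781} + 984\right) - 13941 = \frac{60585322}{61781} - 13941 = - \frac{800703599}{61781}$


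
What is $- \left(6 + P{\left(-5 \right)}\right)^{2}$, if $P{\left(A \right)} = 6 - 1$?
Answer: $-121$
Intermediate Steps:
$P{\left(A \right)} = 5$
$- \left(6 + P{\left(-5 \right)}\right)^{2} = - \left(6 + 5\right)^{2} = - 11^{2} = \left(-1\right) 121 = -121$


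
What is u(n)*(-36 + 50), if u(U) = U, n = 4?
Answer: 56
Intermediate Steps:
u(n)*(-36 + 50) = 4*(-36 + 50) = 4*14 = 56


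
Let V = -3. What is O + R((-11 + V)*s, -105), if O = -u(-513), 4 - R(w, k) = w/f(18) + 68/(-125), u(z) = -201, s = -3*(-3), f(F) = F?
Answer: 26568/125 ≈ 212.54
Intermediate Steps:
s = 9
R(w, k) = 568/125 - w/18 (R(w, k) = 4 - (w/18 + 68/(-125)) = 4 - (w*(1/18) + 68*(-1/125)) = 4 - (w/18 - 68/125) = 4 - (-68/125 + w/18) = 4 + (68/125 - w/18) = 568/125 - w/18)
O = 201 (O = -1*(-201) = 201)
O + R((-11 + V)*s, -105) = 201 + (568/125 - (-11 - 3)*9/18) = 201 + (568/125 - (-7)*9/9) = 201 + (568/125 - 1/18*(-126)) = 201 + (568/125 + 7) = 201 + 1443/125 = 26568/125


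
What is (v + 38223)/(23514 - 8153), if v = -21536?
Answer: 16687/15361 ≈ 1.0863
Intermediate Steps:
(v + 38223)/(23514 - 8153) = (-21536 + 38223)/(23514 - 8153) = 16687/15361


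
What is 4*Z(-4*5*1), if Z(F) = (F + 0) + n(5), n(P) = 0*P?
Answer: -80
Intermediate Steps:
n(P) = 0
Z(F) = F (Z(F) = (F + 0) + 0 = F + 0 = F)
4*Z(-4*5*1) = 4*(-4*5*1) = 4*(-20*1) = 4*(-20) = -80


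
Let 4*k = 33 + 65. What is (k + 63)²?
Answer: 30625/4 ≈ 7656.3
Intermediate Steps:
k = 49/2 (k = (33 + 65)/4 = (¼)*98 = 49/2 ≈ 24.500)
(k + 63)² = (49/2 + 63)² = (175/2)² = 30625/4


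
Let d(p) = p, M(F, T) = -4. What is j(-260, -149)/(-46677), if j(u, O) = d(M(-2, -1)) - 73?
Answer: 77/46677 ≈ 0.0016496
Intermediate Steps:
j(u, O) = -77 (j(u, O) = -4 - 73 = -77)
j(-260, -149)/(-46677) = -77/(-46677) = -77*(-1/46677) = 77/46677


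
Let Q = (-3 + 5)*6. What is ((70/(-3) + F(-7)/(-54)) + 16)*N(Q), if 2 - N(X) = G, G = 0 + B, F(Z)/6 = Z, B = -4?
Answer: -118/3 ≈ -39.333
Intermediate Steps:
F(Z) = 6*Z
G = -4 (G = 0 - 4 = -4)
Q = 12 (Q = 2*6 = 12)
N(X) = 6 (N(X) = 2 - 1*(-4) = 2 + 4 = 6)
((70/(-3) + F(-7)/(-54)) + 16)*N(Q) = ((70/(-3) + (6*(-7))/(-54)) + 16)*6 = ((70*(-⅓) - 42*(-1/54)) + 16)*6 = ((-70/3 + 7/9) + 16)*6 = (-203/9 + 16)*6 = -59/9*6 = -118/3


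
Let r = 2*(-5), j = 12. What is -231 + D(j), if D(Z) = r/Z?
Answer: -1391/6 ≈ -231.83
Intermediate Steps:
r = -10
D(Z) = -10/Z
-231 + D(j) = -231 - 10/12 = -231 - 10*1/12 = -231 - ⅚ = -1391/6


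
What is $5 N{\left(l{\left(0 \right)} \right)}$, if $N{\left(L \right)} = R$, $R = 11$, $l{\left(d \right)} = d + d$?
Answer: $55$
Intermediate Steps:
$l{\left(d \right)} = 2 d$
$N{\left(L \right)} = 11$
$5 N{\left(l{\left(0 \right)} \right)} = 5 \cdot 11 = 55$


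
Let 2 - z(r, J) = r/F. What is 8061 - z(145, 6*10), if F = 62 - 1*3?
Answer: 475626/59 ≈ 8061.5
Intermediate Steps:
F = 59 (F = 62 - 3 = 59)
z(r, J) = 2 - r/59
8061 - z(145, 6*10) = 8061 - (2 - 1/59*145) = 8061 - (2 - 145/59) = 8061 - 1*(-27/59) = 8061 + 27/59 = 475626/59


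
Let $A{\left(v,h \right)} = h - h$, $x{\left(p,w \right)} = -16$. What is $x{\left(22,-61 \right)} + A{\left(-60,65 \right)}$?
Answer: $-16$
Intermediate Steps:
$A{\left(v,h \right)} = 0$
$x{\left(22,-61 \right)} + A{\left(-60,65 \right)} = -16 + 0 = -16$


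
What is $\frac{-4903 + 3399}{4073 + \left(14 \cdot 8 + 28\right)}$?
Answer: $- \frac{1504}{4213} \approx -0.35699$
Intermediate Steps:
$\frac{-4903 + 3399}{4073 + \left(14 \cdot 8 + 28\right)} = - \frac{1504}{4073 + \left(112 + 28\right)} = - \frac{1504}{4073 + 140} = - \frac{1504}{4213}$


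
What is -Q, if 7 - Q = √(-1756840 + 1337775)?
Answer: -7 + I*√419065 ≈ -7.0 + 647.35*I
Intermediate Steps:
Q = 7 - I*√419065 (Q = 7 - √(-1756840 + 1337775) = 7 - √(-419065) = 7 - I*√419065 ≈ 7.0 - 647.35*I)
-Q = -(7 - I*√419065) = -7 + I*√419065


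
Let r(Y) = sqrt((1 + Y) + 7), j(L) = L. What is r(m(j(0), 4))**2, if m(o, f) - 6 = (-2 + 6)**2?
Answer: 30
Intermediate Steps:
m(o, f) = 22 (m(o, f) = 6 + (-2 + 6)**2 = 6 + 4**2 = 6 + 16 = 22)
r(Y) = sqrt(8 + Y)
r(m(j(0), 4))**2 = (sqrt(8 + 22))**2 = (sqrt(30))**2 = 30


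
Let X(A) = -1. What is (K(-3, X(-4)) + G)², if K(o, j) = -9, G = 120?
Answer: 12321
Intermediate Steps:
(K(-3, X(-4)) + G)² = (-9 + 120)² = 111² = 12321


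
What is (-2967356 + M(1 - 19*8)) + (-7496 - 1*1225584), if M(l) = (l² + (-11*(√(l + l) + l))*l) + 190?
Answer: -4428256 + 1661*I*√302 ≈ -4.4283e+6 + 28865.0*I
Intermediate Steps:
M(l) = 190 + l² + l*(-11*l - 11*√2*√l) (M(l) = (l² + (-11*(√(2*l) + l))*l) + 190 = (l² + (-11*(√2*√l + l))*l) + 190 = (l² + (-11*(l + √2*√l))*l) + 190 = (l² + (-11*l - 11*√2*√l)*l) + 190 = (l² + l*(-11*l - 11*√2*√l)) + 190 = 190 + l² + l*(-11*l - 11*√2*√l))
(-2967356 + M(1 - 19*8)) + (-7496 - 1*1225584) = (-2967356 + (190 - 10*(1 - 19*8)² - 11*√2*(1 - 19*8)^(3/2))) + (-7496 - 1*1225584) = (-2967356 + (190 - 10*(1 - 152)² - 11*√2*(1 - 152)^(3/2))) + (-7496 - 1225584) = (-2967356 + (190 - 10*(-151)² - 11*√2*(-151)^(3/2))) - 1233080 = (-2967356 + (190 - 10*22801 - 11*√2*(-151*I*√151))) - 1233080 = (-2967356 + (190 - 228010 + 1661*I*√302)) - 1233080 = (-2967356 + (-227820 + 1661*I*√302)) - 1233080 = (-3195176 + 1661*I*√302) - 1233080 = -4428256 + 1661*I*√302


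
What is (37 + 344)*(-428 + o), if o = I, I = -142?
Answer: -217170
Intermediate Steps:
o = -142
(37 + 344)*(-428 + o) = (37 + 344)*(-428 - 142) = 381*(-570) = -217170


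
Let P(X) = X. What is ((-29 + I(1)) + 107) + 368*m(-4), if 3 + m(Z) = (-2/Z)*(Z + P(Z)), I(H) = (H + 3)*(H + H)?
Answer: -2490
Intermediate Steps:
I(H) = 2*H*(3 + H) (I(H) = (3 + H)*(2*H) = 2*H*(3 + H))
m(Z) = -7 (m(Z) = -3 + (-2/Z)*(Z + Z) = -3 + (-2/Z)*(2*Z) = -3 - 4 = -7)
((-29 + I(1)) + 107) + 368*m(-4) = ((-29 + 2*1*(3 + 1)) + 107) + 368*(-7) = ((-29 + 2*1*4) + 107) - 2576 = ((-29 + 8) + 107) - 2576 = (-21 + 107) - 2576 = 86 - 2576 = -2490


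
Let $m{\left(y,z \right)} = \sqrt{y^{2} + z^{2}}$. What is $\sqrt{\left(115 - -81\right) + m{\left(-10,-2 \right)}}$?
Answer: $\sqrt{196 + 2 \sqrt{26}} \approx 14.36$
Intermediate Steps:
$\sqrt{\left(115 - -81\right) + m{\left(-10,-2 \right)}} = \sqrt{\left(115 - -81\right) + \sqrt{\left(-10\right)^{2} + \left(-2\right)^{2}}} = \sqrt{\left(115 + 81\right) + \sqrt{100 + 4}} = \sqrt{196 + \sqrt{104}} = \sqrt{196 + 2 \sqrt{26}}$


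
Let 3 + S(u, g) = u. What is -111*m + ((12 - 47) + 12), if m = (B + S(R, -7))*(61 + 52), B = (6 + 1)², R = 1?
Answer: -589544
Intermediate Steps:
S(u, g) = -3 + u
B = 49 (B = 7² = 49)
m = 5311 (m = (49 + (-3 + 1))*(61 + 52) = (49 - 2)*113 = 47*113 = 5311)
-111*m + ((12 - 47) + 12) = -111*5311 + ((12 - 47) + 12) = -589521 + (-35 + 12) = -589521 - 23 = -589544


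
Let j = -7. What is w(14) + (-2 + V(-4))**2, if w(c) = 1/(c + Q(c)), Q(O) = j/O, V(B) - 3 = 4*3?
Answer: 4565/27 ≈ 169.07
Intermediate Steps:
V(B) = 15 (V(B) = 3 + 4*3 = 3 + 12 = 15)
Q(O) = -7/O
w(c) = 1/(c - 7/c)
w(14) + (-2 + V(-4))**2 = 14/(-7 + 14**2) + (-2 + 15)**2 = 14/(-7 + 196) + 13**2 = 14/189 + 169 = 14*(1/189) + 169 = 2/27 + 169 = 4565/27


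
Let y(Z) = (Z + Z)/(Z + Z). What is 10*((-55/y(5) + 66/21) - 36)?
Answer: -6150/7 ≈ -878.57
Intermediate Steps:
y(Z) = 1 (y(Z) = (2*Z)/((2*Z)) = (2*Z)*(1/(2*Z)) = 1)
10*((-55/y(5) + 66/21) - 36) = 10*((-55/1 + 66/21) - 36) = 10*((-55*1 + 66*(1/21)) - 36) = 10*((-55 + 22/7) - 36) = 10*(-363/7 - 36) = 10*(-615/7) = -6150/7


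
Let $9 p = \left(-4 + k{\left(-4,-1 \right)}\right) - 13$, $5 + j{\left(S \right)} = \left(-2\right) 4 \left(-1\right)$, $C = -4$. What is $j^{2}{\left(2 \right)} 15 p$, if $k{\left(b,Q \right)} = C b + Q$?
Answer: $-30$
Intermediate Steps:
$k{\left(b,Q \right)} = Q - 4 b$ ($k{\left(b,Q \right)} = - 4 b + Q = Q - 4 b$)
$j{\left(S \right)} = 3$ ($j{\left(S \right)} = -5 + \left(-2\right) 4 \left(-1\right) = -5 - -8 = -5 + 8 = 3$)
$p = - \frac{2}{9}$ ($p = \frac{\left(-4 - -15\right) - 13}{9} = \frac{\left(-4 + \left(-1 + 16\right)\right) - 13}{9} = \frac{\left(-4 + 15\right) - 13}{9} = \frac{11 - 13}{9} = \frac{1}{9} \left(-2\right) = - \frac{2}{9} \approx -0.22222$)
$j^{2}{\left(2 \right)} 15 p = 3^{2} \cdot 15 \left(- \frac{2}{9}\right) = 9 \cdot 15 \left(- \frac{2}{9}\right) = 135 \left(- \frac{2}{9}\right) = -30$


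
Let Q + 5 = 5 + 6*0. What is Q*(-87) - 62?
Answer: -62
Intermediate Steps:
Q = 0 (Q = -5 + (5 + 6*0) = -5 + (5 + 0) = -5 + 5 = 0)
Q*(-87) - 62 = 0*(-87) - 62 = 0 - 62 = -62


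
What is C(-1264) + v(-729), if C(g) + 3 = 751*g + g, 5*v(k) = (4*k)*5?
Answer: -953447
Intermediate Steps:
v(k) = 4*k (v(k) = ((4*k)*5)/5 = (20*k)/5 = 4*k)
C(g) = -3 + 752*g (C(g) = -3 + (751*g + g) = -3 + 752*g)
C(-1264) + v(-729) = (-3 + 752*(-1264)) + 4*(-729) = (-3 - 950528) - 2916 = -950531 - 2916 = -953447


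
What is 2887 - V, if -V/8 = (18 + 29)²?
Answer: 20559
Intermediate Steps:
V = -17672 (V = -8*(18 + 29)² = -8*47² = -8*2209 = -17672)
2887 - V = 2887 - 1*(-17672) = 2887 + 17672 = 20559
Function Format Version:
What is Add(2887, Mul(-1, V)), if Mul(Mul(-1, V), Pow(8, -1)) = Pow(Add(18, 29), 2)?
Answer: 20559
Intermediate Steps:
V = -17672 (V = Mul(-8, Pow(Add(18, 29), 2)) = Mul(-8, Pow(47, 2)) = Mul(-8, 2209) = -17672)
Add(2887, Mul(-1, V)) = Add(2887, Mul(-1, -17672)) = Add(2887, 17672) = 20559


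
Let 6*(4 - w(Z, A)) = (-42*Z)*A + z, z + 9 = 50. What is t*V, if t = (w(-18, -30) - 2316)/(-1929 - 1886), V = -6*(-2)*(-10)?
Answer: 35068/763 ≈ 45.961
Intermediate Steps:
z = 41 (z = -9 + 50 = 41)
V = -120 (V = 12*(-10) = -120)
w(Z, A) = -17/6 + 7*A*Z (w(Z, A) = 4 - ((-42*Z)*A + 41)/6 = 4 - (-42*A*Z + 41)/6 = 4 - (41 - 42*A*Z)/6 = 4 + (-41/6 + 7*A*Z) = -17/6 + 7*A*Z)
t = -8767/22890 (t = ((-17/6 + 7*(-30)*(-18)) - 2316)/(-1929 - 1886) = ((-17/6 + 3780) - 2316)/(-3815) = (22663/6 - 2316)*(-1/3815) = (8767/6)*(-1/3815) = -8767/22890 ≈ -0.38301)
t*V = -8767/22890*(-120) = 35068/763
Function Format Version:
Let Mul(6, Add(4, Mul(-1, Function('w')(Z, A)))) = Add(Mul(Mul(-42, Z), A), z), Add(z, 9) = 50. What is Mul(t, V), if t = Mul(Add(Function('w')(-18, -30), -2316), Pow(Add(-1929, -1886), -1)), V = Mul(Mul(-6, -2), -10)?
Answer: Rational(35068, 763) ≈ 45.961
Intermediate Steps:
z = 41 (z = Add(-9, 50) = 41)
V = -120 (V = Mul(12, -10) = -120)
Function('w')(Z, A) = Add(Rational(-17, 6), Mul(7, A, Z)) (Function('w')(Z, A) = Add(4, Mul(Rational(-1, 6), Add(Mul(Mul(-42, Z), A), 41))) = Add(4, Mul(Rational(-1, 6), Add(Mul(-42, A, Z), 41))) = Add(4, Mul(Rational(-1, 6), Add(41, Mul(-42, A, Z)))) = Add(4, Add(Rational(-41, 6), Mul(7, A, Z))) = Add(Rational(-17, 6), Mul(7, A, Z)))
t = Rational(-8767, 22890) (t = Mul(Add(Add(Rational(-17, 6), Mul(7, -30, -18)), -2316), Pow(Add(-1929, -1886), -1)) = Mul(Add(Add(Rational(-17, 6), 3780), -2316), Pow(-3815, -1)) = Mul(Add(Rational(22663, 6), -2316), Rational(-1, 3815)) = Mul(Rational(8767, 6), Rational(-1, 3815)) = Rational(-8767, 22890) ≈ -0.38301)
Mul(t, V) = Mul(Rational(-8767, 22890), -120) = Rational(35068, 763)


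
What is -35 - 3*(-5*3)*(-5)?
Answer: -260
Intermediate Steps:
-35 - 3*(-5*3)*(-5) = -35 - (-45)*(-5) = -35 - 3*75 = -35 - 225 = -260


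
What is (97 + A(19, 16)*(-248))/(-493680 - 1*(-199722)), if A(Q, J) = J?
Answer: 553/41994 ≈ 0.013169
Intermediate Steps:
(97 + A(19, 16)*(-248))/(-493680 - 1*(-199722)) = (97 + 16*(-248))/(-493680 - 1*(-199722)) = (97 - 3968)/(-493680 + 199722) = -3871/(-293958) = -3871*(-1/293958) = 553/41994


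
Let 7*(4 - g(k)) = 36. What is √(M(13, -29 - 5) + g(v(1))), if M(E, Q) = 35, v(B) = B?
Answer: √1659/7 ≈ 5.8187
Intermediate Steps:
g(k) = -8/7 (g(k) = 4 - ⅐*36 = 4 - 36/7 = -8/7)
√(M(13, -29 - 5) + g(v(1))) = √(35 - 8/7) = √(237/7) = √1659/7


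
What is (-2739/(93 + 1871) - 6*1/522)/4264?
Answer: -240257/728581152 ≈ -0.00032976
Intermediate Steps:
(-2739/(93 + 1871) - 6*1/522)/4264 = (-2739/1964 - 6*1/522)*(1/4264) = (-2739*1/1964 - 1/87)*(1/4264) = (-2739/1964 - 1/87)*(1/4264) = -240257/170868*1/4264 = -240257/728581152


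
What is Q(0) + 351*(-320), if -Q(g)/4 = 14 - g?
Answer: -112376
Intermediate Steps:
Q(g) = -56 + 4*g (Q(g) = -4*(14 - g) = -56 + 4*g)
Q(0) + 351*(-320) = (-56 + 4*0) + 351*(-320) = (-56 + 0) - 112320 = -56 - 112320 = -112376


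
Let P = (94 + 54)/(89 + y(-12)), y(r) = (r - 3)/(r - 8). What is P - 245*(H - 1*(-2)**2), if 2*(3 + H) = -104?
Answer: 5189937/359 ≈ 14457.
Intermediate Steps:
H = -55 (H = -3 + (1/2)*(-104) = -3 - 52 = -55)
y(r) = (-3 + r)/(-8 + r)
P = 592/359 (P = (94 + 54)/(89 + (-3 - 12)/(-8 - 12)) = 148/(89 - 15/(-20)) = 148/(89 - 1/20*(-15)) = 148/(89 + 3/4) = 148/(359/4) = 148*(4/359) = 592/359 ≈ 1.6490)
P - 245*(H - 1*(-2)**2) = 592/359 - 245*(-55 - 1*(-2)**2) = 592/359 - 245*(-55 - 1*4) = 592/359 - 245*(-55 - 4) = 592/359 - 245*(-59) = 592/359 + 14455 = 5189937/359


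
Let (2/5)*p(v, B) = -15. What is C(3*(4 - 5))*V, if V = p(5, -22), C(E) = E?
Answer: 225/2 ≈ 112.50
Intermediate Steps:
p(v, B) = -75/2 (p(v, B) = (5/2)*(-15) = -75/2)
V = -75/2 ≈ -37.500
C(3*(4 - 5))*V = (3*(4 - 5))*(-75/2) = (3*(-1))*(-75/2) = -3*(-75/2) = 225/2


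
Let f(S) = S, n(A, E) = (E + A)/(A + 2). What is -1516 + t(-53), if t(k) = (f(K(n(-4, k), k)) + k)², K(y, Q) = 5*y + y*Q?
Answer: 2017725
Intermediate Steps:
n(A, E) = (A + E)/(2 + A)
K(y, Q) = 5*y + Q*y
t(k) = (k + (2 - k/2)*(5 + k))² (t(k) = (((-4 + k)/(2 - 4))*(5 + k) + k)² = (((-4 + k)/(-2))*(5 + k) + k)² = ((-(-4 + k)/2)*(5 + k) + k)² = ((2 - k/2)*(5 + k) + k)² = (k + (2 - k/2)*(5 + k))²)
-1516 + t(-53) = -1516 + (20 - 53 - 1*(-53)²)²/4 = -1516 + (20 - 53 - 1*2809)²/4 = -1516 + (20 - 53 - 2809)²/4 = -1516 + (¼)*(-2842)² = -1516 + (¼)*8076964 = -1516 + 2019241 = 2017725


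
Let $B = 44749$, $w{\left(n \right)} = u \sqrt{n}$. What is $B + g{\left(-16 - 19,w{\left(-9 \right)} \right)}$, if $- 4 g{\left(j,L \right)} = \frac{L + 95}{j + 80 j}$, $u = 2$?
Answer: $\frac{101490751}{2268} + \frac{i}{1890} \approx 44749.0 + 0.0005291 i$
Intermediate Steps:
$w{\left(n \right)} = 2 \sqrt{n}$
$g{\left(j,L \right)} = - \frac{95 + L}{324 j}$ ($g{\left(j,L \right)} = - \frac{\left(L + 95\right) \frac{1}{j + 80 j}}{4} = - \frac{\left(95 + L\right) \frac{1}{81 j}}{4} = - \frac{\frac{1}{81} \frac{1}{j} \left(95 + L\right)}{4} = - \frac{95 + L}{324 j}$)
$B + g{\left(-16 - 19,w{\left(-9 \right)} \right)} = 44749 + \frac{-95 - 2 \sqrt{-9}}{324 \left(-16 - 19\right)} = 44749 + \frac{-95 - 2 \cdot 3 i}{324 \left(-16 - 19\right)} = 44749 + \frac{-95 - 6 i}{324 \left(-35\right)} = 44749 + \frac{1}{324} \left(- \frac{1}{35}\right) \left(-95 - 6 i\right) = 44749 + \left(\frac{19}{2268} + \frac{i}{1890}\right) = \frac{101490751}{2268} + \frac{i}{1890}$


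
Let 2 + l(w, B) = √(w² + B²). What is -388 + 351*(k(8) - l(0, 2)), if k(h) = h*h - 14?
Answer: 17162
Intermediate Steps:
k(h) = -14 + h² (k(h) = h² - 14 = -14 + h²)
l(w, B) = -2 + √(B² + w²) (l(w, B) = -2 + √(w² + B²) = -2 + √(B² + w²))
-388 + 351*(k(8) - l(0, 2)) = -388 + 351*((-14 + 8²) - (-2 + √(2² + 0²))) = -388 + 351*((-14 + 64) - (-2 + √(4 + 0))) = -388 + 351*(50 - (-2 + √4)) = -388 + 351*(50 - (-2 + 2)) = -388 + 351*(50 - 1*0) = -388 + 351*(50 + 0) = -388 + 351*50 = -388 + 17550 = 17162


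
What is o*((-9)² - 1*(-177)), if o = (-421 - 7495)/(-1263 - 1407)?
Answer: 340388/445 ≈ 764.92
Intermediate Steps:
o = 3958/1335 (o = -7916/(-2670) = -7916*(-1/2670) = 3958/1335 ≈ 2.9648)
o*((-9)² - 1*(-177)) = 3958*((-9)² - 1*(-177))/1335 = 3958*(81 + 177)/1335 = (3958/1335)*258 = 340388/445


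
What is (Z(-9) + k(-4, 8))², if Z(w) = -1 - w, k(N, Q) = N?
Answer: 16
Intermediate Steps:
(Z(-9) + k(-4, 8))² = ((-1 - 1*(-9)) - 4)² = ((-1 + 9) - 4)² = (8 - 4)² = 4² = 16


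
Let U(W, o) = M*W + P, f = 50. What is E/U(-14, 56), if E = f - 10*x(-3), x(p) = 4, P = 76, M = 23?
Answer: -5/123 ≈ -0.040650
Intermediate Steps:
U(W, o) = 76 + 23*W (U(W, o) = 23*W + 76 = 76 + 23*W)
E = 10 (E = 50 - 10*4 = 50 - 40 = 10)
E/U(-14, 56) = 10/(76 + 23*(-14)) = 10/(76 - 322) = 10/(-246) = 10*(-1/246) = -5/123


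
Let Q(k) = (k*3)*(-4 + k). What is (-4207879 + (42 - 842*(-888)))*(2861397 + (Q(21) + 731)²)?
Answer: -21136620772741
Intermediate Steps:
Q(k) = 3*k*(-4 + k) (Q(k) = (3*k)*(-4 + k) = 3*k*(-4 + k))
(-4207879 + (42 - 842*(-888)))*(2861397 + (Q(21) + 731)²) = (-4207879 + (42 - 842*(-888)))*(2861397 + (3*21*(-4 + 21) + 731)²) = (-4207879 + (42 + 747696))*(2861397 + (3*21*17 + 731)²) = (-4207879 + 747738)*(2861397 + (1071 + 731)²) = -3460141*(2861397 + 1802²) = -3460141*(2861397 + 3247204) = -3460141*6108601 = -21136620772741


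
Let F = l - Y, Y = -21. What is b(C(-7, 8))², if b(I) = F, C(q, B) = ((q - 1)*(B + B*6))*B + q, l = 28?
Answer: 2401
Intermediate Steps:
C(q, B) = q + 7*B²*(-1 + q) (C(q, B) = ((-1 + q)*(B + 6*B))*B + q = ((-1 + q)*(7*B))*B + q = (7*B*(-1 + q))*B + q = 7*B²*(-1 + q) + q = q + 7*B²*(-1 + q))
F = 49 (F = 28 - 1*(-21) = 28 + 21 = 49)
b(I) = 49
b(C(-7, 8))² = 49² = 2401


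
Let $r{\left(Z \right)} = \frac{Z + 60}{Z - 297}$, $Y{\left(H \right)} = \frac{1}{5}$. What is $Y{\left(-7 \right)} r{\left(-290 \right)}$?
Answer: $\frac{46}{587} \approx 0.078365$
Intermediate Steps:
$Y{\left(H \right)} = \frac{1}{5}$
$r{\left(Z \right)} = \frac{60 + Z}{-297 + Z}$
$Y{\left(-7 \right)} r{\left(-290 \right)} = \frac{\frac{1}{-297 - 290} \left(60 - 290\right)}{5} = \frac{\frac{1}{-587} \left(-230\right)}{5} = \frac{\left(- \frac{1}{587}\right) \left(-230\right)}{5} = \frac{1}{5} \cdot \frac{230}{587} = \frac{46}{587}$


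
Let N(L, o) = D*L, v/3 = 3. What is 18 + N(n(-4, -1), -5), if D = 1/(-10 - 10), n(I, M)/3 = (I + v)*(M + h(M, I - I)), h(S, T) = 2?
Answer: 69/4 ≈ 17.250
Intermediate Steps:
v = 9 (v = 3*3 = 9)
n(I, M) = 3*(2 + M)*(9 + I) (n(I, M) = 3*((I + 9)*(M + 2)) = 3*((9 + I)*(2 + M)) = 3*((2 + M)*(9 + I)) = 3*(2 + M)*(9 + I))
D = -1/20 (D = 1/(-20) = -1/20 ≈ -0.050000)
N(L, o) = -L/20
18 + N(n(-4, -1), -5) = 18 - (54 + 6*(-4) + 27*(-1) + 3*(-4)*(-1))/20 = 18 - (54 - 24 - 27 + 12)/20 = 18 - 1/20*15 = 18 - ¾ = 69/4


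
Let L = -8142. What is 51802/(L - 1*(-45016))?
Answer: 25901/18437 ≈ 1.4048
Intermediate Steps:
51802/(L - 1*(-45016)) = 51802/(-8142 - 1*(-45016)) = 51802/(-8142 + 45016) = 51802/36874 = 51802*(1/36874) = 25901/18437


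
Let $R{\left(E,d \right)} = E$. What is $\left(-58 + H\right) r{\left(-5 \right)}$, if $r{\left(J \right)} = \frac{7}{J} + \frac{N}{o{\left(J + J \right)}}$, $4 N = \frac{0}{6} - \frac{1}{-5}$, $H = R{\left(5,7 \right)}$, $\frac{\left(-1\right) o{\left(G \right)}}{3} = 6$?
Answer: $\frac{5353}{72} \approx 74.347$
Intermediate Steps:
$o{\left(G \right)} = -18$ ($o{\left(G \right)} = \left(-3\right) 6 = -18$)
$H = 5$
$N = \frac{1}{20}$ ($N = \frac{\frac{0}{6} - \frac{1}{-5}}{4} = \frac{0 \cdot \frac{1}{6} - - \frac{1}{5}}{4} = \frac{0 + \frac{1}{5}}{4} = \frac{1}{4} \cdot \frac{1}{5} = \frac{1}{20} \approx 0.05$)
$r{\left(J \right)} = - \frac{1}{360} + \frac{7}{J}$ ($r{\left(J \right)} = \frac{7}{J} + \frac{1}{20 \left(-18\right)} = \frac{7}{J} + \frac{1}{20} \left(- \frac{1}{18}\right) = \frac{7}{J} - \frac{1}{360} = - \frac{1}{360} + \frac{7}{J}$)
$\left(-58 + H\right) r{\left(-5 \right)} = \left(-58 + 5\right) \frac{2520 - -5}{360 \left(-5\right)} = - 53 \cdot \frac{1}{360} \left(- \frac{1}{5}\right) \left(2520 + 5\right) = - 53 \cdot \frac{1}{360} \left(- \frac{1}{5}\right) 2525 = \left(-53\right) \left(- \frac{101}{72}\right) = \frac{5353}{72}$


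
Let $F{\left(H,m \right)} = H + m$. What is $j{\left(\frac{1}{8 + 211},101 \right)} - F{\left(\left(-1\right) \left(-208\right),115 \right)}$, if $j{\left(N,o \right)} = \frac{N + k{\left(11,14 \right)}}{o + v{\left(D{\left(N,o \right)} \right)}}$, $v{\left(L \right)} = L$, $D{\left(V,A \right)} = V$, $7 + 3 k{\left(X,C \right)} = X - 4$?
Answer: $- \frac{7144759}{22120} \approx -323.0$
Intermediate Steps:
$k{\left(X,C \right)} = - \frac{11}{3} + \frac{X}{3}$ ($k{\left(X,C \right)} = - \frac{7}{3} + \frac{X - 4}{3} = - \frac{7}{3} + \frac{-4 + X}{3} = - \frac{7}{3} + \left(- \frac{4}{3} + \frac{X}{3}\right) = - \frac{11}{3} + \frac{X}{3}$)
$j{\left(N,o \right)} = \frac{N}{N + o}$ ($j{\left(N,o \right)} = \frac{N + \left(- \frac{11}{3} + \frac{1}{3} \cdot 11\right)}{o + N} = \frac{N + \left(- \frac{11}{3} + \frac{11}{3}\right)}{N + o} = \frac{N + 0}{N + o} = \frac{N}{N + o}$)
$j{\left(\frac{1}{8 + 211},101 \right)} - F{\left(\left(-1\right) \left(-208\right),115 \right)} = \frac{1}{\left(8 + 211\right) \left(\frac{1}{8 + 211} + 101\right)} - \left(\left(-1\right) \left(-208\right) + 115\right) = \frac{1}{219 \left(\frac{1}{219} + 101\right)} - \left(208 + 115\right) = \frac{1}{219 \left(\frac{1}{219} + 101\right)} - 323 = \frac{1}{219 \cdot \frac{22120}{219}} - 323 = \frac{1}{219} \cdot \frac{219}{22120} - 323 = \frac{1}{22120} - 323 = - \frac{7144759}{22120}$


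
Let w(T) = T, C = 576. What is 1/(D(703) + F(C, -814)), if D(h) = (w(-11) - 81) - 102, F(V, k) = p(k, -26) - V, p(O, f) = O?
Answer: -1/1584 ≈ -0.00063131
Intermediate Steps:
F(V, k) = k - V
D(h) = -194 (D(h) = (-11 - 81) - 102 = -92 - 102 = -194)
1/(D(703) + F(C, -814)) = 1/(-194 + (-814 - 1*576)) = 1/(-194 + (-814 - 576)) = 1/(-194 - 1390) = 1/(-1584) = -1/1584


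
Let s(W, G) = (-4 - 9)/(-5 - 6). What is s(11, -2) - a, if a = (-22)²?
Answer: -5311/11 ≈ -482.82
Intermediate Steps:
a = 484
s(W, G) = 13/11 (s(W, G) = -13/(-11) = -13*(-1/11) = 13/11)
s(11, -2) - a = 13/11 - 1*484 = 13/11 - 484 = -5311/11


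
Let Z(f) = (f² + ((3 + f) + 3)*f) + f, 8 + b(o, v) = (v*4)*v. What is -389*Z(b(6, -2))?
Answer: -71576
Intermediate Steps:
b(o, v) = -8 + 4*v² (b(o, v) = -8 + (v*4)*v = -8 + (4*v)*v = -8 + 4*v²)
Z(f) = f + f² + f*(6 + f) (Z(f) = (f² + (6 + f)*f) + f = (f² + f*(6 + f)) + f = f + f² + f*(6 + f))
-389*Z(b(6, -2)) = -389*(-8 + 4*(-2)²)*(7 + 2*(-8 + 4*(-2)²)) = -389*(-8 + 4*4)*(7 + 2*(-8 + 4*4)) = -389*(-8 + 16)*(7 + 2*(-8 + 16)) = -3112*(7 + 2*8) = -3112*(7 + 16) = -3112*23 = -389*184 = -71576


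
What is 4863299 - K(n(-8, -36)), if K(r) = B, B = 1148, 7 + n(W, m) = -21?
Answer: 4862151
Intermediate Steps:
n(W, m) = -28 (n(W, m) = -7 - 21 = -28)
K(r) = 1148
4863299 - K(n(-8, -36)) = 4863299 - 1*1148 = 4863299 - 1148 = 4862151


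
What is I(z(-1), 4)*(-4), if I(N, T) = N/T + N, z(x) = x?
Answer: 5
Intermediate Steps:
I(N, T) = N + N/T
I(z(-1), 4)*(-4) = (-1 - 1/4)*(-4) = (-1 - 1*¼)*(-4) = (-1 - ¼)*(-4) = -5/4*(-4) = 5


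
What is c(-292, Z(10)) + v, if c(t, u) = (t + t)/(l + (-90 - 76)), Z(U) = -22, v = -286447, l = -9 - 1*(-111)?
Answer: -2291503/8 ≈ -2.8644e+5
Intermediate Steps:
l = 102 (l = -9 + 111 = 102)
c(t, u) = -t/32 (c(t, u) = (t + t)/(102 + (-90 - 76)) = (2*t)/(102 - 166) = (2*t)/(-64) = (2*t)*(-1/64) = -t/32)
c(-292, Z(10)) + v = -1/32*(-292) - 286447 = 73/8 - 286447 = -2291503/8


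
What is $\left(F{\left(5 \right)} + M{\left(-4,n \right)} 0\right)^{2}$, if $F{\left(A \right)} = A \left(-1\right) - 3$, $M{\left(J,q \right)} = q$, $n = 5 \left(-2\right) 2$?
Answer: $64$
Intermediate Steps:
$n = -20$ ($n = \left(-10\right) 2 = -20$)
$F{\left(A \right)} = -3 - A$ ($F{\left(A \right)} = - A - 3 = -3 - A$)
$\left(F{\left(5 \right)} + M{\left(-4,n \right)} 0\right)^{2} = \left(\left(-3 - 5\right) - 0\right)^{2} = \left(\left(-3 - 5\right) + 0\right)^{2} = \left(-8 + 0\right)^{2} = \left(-8\right)^{2} = 64$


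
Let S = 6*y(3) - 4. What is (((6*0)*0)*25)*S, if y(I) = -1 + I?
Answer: 0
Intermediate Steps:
S = 8 (S = 6*(-1 + 3) - 4 = 6*2 - 4 = 12 - 4 = 8)
(((6*0)*0)*25)*S = (((6*0)*0)*25)*8 = ((0*0)*25)*8 = (0*25)*8 = 0*8 = 0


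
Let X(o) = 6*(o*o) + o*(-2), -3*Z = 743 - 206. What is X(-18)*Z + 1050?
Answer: -353370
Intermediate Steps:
Z = -179 (Z = -(743 - 206)/3 = -⅓*537 = -179)
X(o) = -2*o + 6*o² (X(o) = 6*o² - 2*o = -2*o + 6*o²)
X(-18)*Z + 1050 = (2*(-18)*(-1 + 3*(-18)))*(-179) + 1050 = (2*(-18)*(-1 - 54))*(-179) + 1050 = (2*(-18)*(-55))*(-179) + 1050 = 1980*(-179) + 1050 = -354420 + 1050 = -353370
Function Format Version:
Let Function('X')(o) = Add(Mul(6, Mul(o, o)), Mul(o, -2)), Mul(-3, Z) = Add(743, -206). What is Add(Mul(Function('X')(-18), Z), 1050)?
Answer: -353370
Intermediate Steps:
Z = -179 (Z = Mul(Rational(-1, 3), Add(743, -206)) = Mul(Rational(-1, 3), 537) = -179)
Function('X')(o) = Add(Mul(-2, o), Mul(6, Pow(o, 2))) (Function('X')(o) = Add(Mul(6, Pow(o, 2)), Mul(-2, o)) = Add(Mul(-2, o), Mul(6, Pow(o, 2))))
Add(Mul(Function('X')(-18), Z), 1050) = Add(Mul(Mul(2, -18, Add(-1, Mul(3, -18))), -179), 1050) = Add(Mul(Mul(2, -18, Add(-1, -54)), -179), 1050) = Add(Mul(Mul(2, -18, -55), -179), 1050) = Add(Mul(1980, -179), 1050) = Add(-354420, 1050) = -353370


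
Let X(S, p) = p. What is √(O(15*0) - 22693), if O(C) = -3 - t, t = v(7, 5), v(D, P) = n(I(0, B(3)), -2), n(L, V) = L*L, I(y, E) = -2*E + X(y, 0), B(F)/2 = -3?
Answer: 2*I*√5710 ≈ 151.13*I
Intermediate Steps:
B(F) = -6 (B(F) = 2*(-3) = -6)
I(y, E) = -2*E (I(y, E) = -2*E + 0 = -2*E)
n(L, V) = L²
v(D, P) = 144 (v(D, P) = (-2*(-6))² = 12² = 144)
t = 144
O(C) = -147 (O(C) = -3 - 1*144 = -3 - 144 = -147)
√(O(15*0) - 22693) = √(-147 - 22693) = √(-22840) = 2*I*√5710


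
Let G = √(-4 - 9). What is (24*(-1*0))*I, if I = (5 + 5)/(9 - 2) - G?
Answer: 0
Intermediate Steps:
G = I*√13 (G = √(-13) = I*√13 ≈ 3.6056*I)
I = 10/7 - I*√13 (I = (5 + 5)/(9 - 2) - I*√13 = 10/7 - I*√13 ≈ 1.4286 - 3.6056*I)
(24*(-1*0))*I = (24*(-1*0))*(10/7 - I*√13) = (24*0)*(10/7 - I*√13) = 0*(10/7 - I*√13) = 0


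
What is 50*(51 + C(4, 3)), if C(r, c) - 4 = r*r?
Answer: 3550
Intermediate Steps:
C(r, c) = 4 + r**2 (C(r, c) = 4 + r*r = 4 + r**2)
50*(51 + C(4, 3)) = 50*(51 + (4 + 4**2)) = 50*(51 + (4 + 16)) = 50*(51 + 20) = 50*71 = 3550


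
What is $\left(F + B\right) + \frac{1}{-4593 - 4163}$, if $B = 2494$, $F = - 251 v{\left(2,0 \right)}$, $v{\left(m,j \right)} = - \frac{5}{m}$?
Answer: $\frac{27331853}{8756} \approx 3121.5$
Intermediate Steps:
$F = \frac{1255}{2}$ ($F = - 251 \left(- \frac{5}{2}\right) = - 251 \left(\left(-5\right) \frac{1}{2}\right) = \left(-251\right) \left(- \frac{5}{2}\right) = \frac{1255}{2} \approx 627.5$)
$\left(F + B\right) + \frac{1}{-4593 - 4163} = \left(\frac{1255}{2} + 2494\right) + \frac{1}{-4593 - 4163} = \frac{6243}{2} + \frac{1}{-8756} = \frac{6243}{2} - \frac{1}{8756} = \frac{27331853}{8756}$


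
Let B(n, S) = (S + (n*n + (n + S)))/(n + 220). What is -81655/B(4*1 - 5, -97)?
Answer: 17882445/194 ≈ 92178.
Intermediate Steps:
B(n, S) = (n + n**2 + 2*S)/(220 + n) (B(n, S) = (S + (n**2 + (S + n)))/(220 + n) = (S + (S + n + n**2))/(220 + n) = (n + n**2 + 2*S)/(220 + n))
-81655/B(4*1 - 5, -97) = -81655*(220 + (4*1 - 5))/((4*1 - 5) + (4*1 - 5)**2 + 2*(-97)) = -81655*(220 + (4 - 5))/((4 - 5) + (4 - 5)**2 - 194) = -81655*(220 - 1)/(-1 + (-1)**2 - 194) = -81655*219/(-1 + 1 - 194) = -81655/((1/219)*(-194)) = -81655/(-194/219) = -81655*(-219/194) = 17882445/194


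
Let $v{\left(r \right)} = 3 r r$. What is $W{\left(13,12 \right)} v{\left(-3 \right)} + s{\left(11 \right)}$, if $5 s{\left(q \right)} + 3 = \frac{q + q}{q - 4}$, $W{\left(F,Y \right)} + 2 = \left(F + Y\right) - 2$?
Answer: $\frac{19846}{35} \approx 567.03$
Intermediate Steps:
$W{\left(F,Y \right)} = -4 + F + Y$ ($W{\left(F,Y \right)} = -2 - \left(2 - F - Y\right) = -2 + \left(-2 + F + Y\right) = -4 + F + Y$)
$s{\left(q \right)} = - \frac{3}{5} + \frac{2 q}{5 \left(-4 + q\right)}$ ($s{\left(q \right)} = - \frac{3}{5} + \frac{\left(q + q\right) \frac{1}{q - 4}}{5} = - \frac{3}{5} + \frac{2 q \frac{1}{-4 + q}}{5} = - \frac{3}{5} + \frac{2 q}{5 \left(-4 + q\right)}$)
$v{\left(r \right)} = 3 r^{2}$
$W{\left(13,12 \right)} v{\left(-3 \right)} + s{\left(11 \right)} = \left(-4 + 13 + 12\right) 3 \left(-3\right)^{2} + \frac{12 - 11}{5 \left(-4 + 11\right)} = 21 \cdot 3 \cdot 9 + \frac{12 - 11}{5 \cdot 7} = 21 \cdot 27 + \frac{1}{5} \cdot \frac{1}{7} \cdot 1 = 567 + \frac{1}{35} = \frac{19846}{35}$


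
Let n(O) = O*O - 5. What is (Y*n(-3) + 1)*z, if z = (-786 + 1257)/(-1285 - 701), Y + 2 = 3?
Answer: -785/662 ≈ -1.1858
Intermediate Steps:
n(O) = -5 + O² (n(O) = O² - 5 = -5 + O²)
Y = 1 (Y = -2 + 3 = 1)
z = -157/662 (z = 471/(-1986) = 471*(-1/1986) = -157/662 ≈ -0.23716)
(Y*n(-3) + 1)*z = (1*(-5 + (-3)²) + 1)*(-157/662) = (1*(-5 + 9) + 1)*(-157/662) = (1*4 + 1)*(-157/662) = (4 + 1)*(-157/662) = 5*(-157/662) = -785/662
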